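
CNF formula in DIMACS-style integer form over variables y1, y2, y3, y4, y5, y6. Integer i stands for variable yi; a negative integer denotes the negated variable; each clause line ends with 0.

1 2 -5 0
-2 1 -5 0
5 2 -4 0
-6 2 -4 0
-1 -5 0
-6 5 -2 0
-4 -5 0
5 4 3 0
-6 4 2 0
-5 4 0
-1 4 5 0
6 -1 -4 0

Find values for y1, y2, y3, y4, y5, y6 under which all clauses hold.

Set y1 = False and propagate.
For the remaining variables, y2 = True, y3 = False, y4 = True, y5 = False, y6 = False works.
Check each clause:
  1. (y1 | y2 | ~y5) — y2 is true.
  2. (~y2 | y1 | ~y5) — ~y5 is true.
  3. (y2 | ~y4 | y5) — y2 is true.
  4. (~y6 | y2 | ~y4) — ~y6 is true.
  5. (~y1 | ~y5) — ~y5 is true.
  6. (y5 | ~y6 | ~y2) — ~y6 is true.
  7. (~y4 | ~y5) — ~y5 is true.
  8. (y4 | y3 | y5) — y4 is true.
  9. (y2 | ~y6 | y4) — ~y6 is true.
  10. (y4 | ~y5) — ~y5 is true.
  11. (y5 | y4 | ~y1) — y4 is true.
  12. (y6 | ~y4 | ~y1) — ~y1 is true.

y1 = False  y2 = True  y3 = False  y4 = True  y5 = False  y6 = False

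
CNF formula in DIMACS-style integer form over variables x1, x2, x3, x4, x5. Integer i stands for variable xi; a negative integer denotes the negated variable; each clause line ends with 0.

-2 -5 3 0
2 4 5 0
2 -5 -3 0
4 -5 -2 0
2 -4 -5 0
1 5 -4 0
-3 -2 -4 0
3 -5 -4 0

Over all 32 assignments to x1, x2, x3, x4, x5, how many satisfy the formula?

Split on x5, then x2.
  x5=T, x2=T: a clause becomes empty — 0.
  x5=T, x2=F: remaining (x1,x3,x4) ∈ {(F,F,F); (T,F,F)} — 2.
  x5=F, x2=T: 5 of the 8 assignments to (x1,x3,x4) work.
  x5=F, x2=F: remaining (x1,x3,x4) ∈ {(T,F,T); (T,T,T)} — 2.
Total: 0 + 2 + 5 + 2 = 9.

9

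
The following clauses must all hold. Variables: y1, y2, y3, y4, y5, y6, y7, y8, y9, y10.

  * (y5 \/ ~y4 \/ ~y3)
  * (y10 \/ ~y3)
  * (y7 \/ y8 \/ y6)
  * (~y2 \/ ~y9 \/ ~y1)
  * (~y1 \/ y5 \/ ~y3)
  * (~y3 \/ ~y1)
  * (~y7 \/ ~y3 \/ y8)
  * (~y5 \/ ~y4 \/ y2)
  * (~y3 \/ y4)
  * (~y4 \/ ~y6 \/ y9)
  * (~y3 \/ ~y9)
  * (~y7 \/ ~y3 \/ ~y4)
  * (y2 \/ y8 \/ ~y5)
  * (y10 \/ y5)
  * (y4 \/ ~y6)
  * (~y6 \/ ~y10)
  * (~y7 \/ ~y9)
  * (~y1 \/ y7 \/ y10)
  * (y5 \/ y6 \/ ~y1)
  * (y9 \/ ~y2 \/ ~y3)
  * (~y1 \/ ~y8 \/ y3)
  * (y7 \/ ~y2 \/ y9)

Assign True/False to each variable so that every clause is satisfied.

y1=False, y2=True, y3=False, y4=False, y5=True, y6=False, y7=True, y8=False, y9=False, y10=False

Pure literal: y1 appears only negated; assign y1 = False.
Try y2 = True.
Branch on y3: take y3 = False.
Branch on y4: take y4 = False.
  then y6 is forced to False.
For the remaining variables, y5 = True, y7 = True, y8 = False, y9 = False, y10 = False works.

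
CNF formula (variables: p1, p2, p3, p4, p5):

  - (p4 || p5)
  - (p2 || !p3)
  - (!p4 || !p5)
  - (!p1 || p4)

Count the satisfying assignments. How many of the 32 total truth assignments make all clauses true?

Case analysis on p4 and p5:
  p4=T, p5=T: a clause becomes empty — 0.
  p4=T, p5=F: p1 free; 3 ways for (p2,p3) × 2^1 = 6.
  p4=F, p5=T: remaining (p1,p2,p3) ∈ {(F,F,F); (F,T,F); (F,T,T)} — 3.
  p4=F, p5=F: a clause becomes empty — 0.
Total: 0 + 6 + 3 + 0 = 9.

9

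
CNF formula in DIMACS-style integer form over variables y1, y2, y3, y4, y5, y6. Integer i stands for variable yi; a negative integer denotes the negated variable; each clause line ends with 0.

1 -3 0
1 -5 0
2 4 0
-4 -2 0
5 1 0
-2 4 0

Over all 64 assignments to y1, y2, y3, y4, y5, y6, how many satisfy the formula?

8

Satisfying assignments:
  y1=1 y2=0 y3=0 y4=1 y5=0 y6=0
  y1=1 y2=0 y3=0 y4=1 y5=0 y6=1
  y1=1 y2=0 y3=0 y4=1 y5=1 y6=0
  y1=1 y2=0 y3=0 y4=1 y5=1 y6=1
  y1=1 y2=0 y3=1 y4=1 y5=0 y6=0
  y1=1 y2=0 y3=1 y4=1 y5=0 y6=1
  y1=1 y2=0 y3=1 y4=1 y5=1 y6=0
  y1=1 y2=0 y3=1 y4=1 y5=1 y6=1
Count: 8.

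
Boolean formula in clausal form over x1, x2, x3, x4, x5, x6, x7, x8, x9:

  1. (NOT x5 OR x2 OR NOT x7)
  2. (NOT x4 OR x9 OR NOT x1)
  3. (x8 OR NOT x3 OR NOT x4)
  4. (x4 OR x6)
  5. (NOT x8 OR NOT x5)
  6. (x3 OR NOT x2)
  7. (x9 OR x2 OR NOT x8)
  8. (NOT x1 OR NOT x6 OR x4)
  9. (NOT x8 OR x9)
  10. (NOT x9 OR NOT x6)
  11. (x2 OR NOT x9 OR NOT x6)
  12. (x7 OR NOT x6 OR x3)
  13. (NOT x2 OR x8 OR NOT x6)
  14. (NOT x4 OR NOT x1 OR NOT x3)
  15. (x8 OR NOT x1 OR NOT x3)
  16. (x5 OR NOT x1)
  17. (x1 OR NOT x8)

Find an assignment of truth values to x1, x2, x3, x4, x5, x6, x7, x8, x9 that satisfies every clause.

x1 = False  x2 = False  x3 = False  x4 = True  x5 = False  x6 = False  x7 = False  x8 = False  x9 = True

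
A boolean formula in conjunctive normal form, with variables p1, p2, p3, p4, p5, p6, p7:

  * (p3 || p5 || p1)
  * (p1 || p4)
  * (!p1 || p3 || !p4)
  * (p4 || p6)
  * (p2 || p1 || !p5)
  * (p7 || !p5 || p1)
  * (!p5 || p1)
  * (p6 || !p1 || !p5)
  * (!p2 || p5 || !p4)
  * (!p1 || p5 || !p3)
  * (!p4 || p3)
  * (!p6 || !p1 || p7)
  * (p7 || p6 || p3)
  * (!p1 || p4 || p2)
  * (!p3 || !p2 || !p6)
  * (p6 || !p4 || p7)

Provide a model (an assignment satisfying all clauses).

p7 occurs only positively in the remaining clauses — set p7 = True.
Try p1 = False.
  then p4 is forced to True.
  then p5 is forced to False.
  then p3 is forced to True.
  then p2 is forced to False.
p6 is now unconstrained; take p6 = False.
Every clause has at least one true literal under this assignment.

p1=F, p2=F, p3=T, p4=T, p5=F, p6=F, p7=T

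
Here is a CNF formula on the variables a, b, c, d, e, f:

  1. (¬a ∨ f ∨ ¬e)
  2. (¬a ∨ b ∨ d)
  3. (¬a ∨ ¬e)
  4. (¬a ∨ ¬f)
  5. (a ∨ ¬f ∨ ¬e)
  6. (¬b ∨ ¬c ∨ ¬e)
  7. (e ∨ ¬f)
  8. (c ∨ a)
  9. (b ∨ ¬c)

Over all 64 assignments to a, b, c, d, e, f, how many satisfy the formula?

7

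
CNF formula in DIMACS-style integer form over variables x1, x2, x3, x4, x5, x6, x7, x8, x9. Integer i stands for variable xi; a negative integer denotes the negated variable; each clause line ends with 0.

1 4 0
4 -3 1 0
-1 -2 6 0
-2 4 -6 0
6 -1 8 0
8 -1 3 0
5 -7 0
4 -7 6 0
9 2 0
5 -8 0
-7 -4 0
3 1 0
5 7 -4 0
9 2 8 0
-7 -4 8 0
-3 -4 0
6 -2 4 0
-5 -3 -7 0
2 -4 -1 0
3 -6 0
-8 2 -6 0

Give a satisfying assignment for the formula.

Pure literal: x9 appears only positively; assign x9 = True.
Set x1 = True and propagate.
Set x2 = False and propagate.
  then x4 is forced to False.
For the remaining variables, x3 = True, x5 = False, x6 = True, x7 = False, x8 = False works.
Check each clause:
  1. (x1 \/ x4) — x1 is true.
  2. (x4 \/ x1 \/ ~x3) — x1 is true.
  3. (~x1 \/ x6 \/ ~x2) — x6 is true.
  4. (x4 \/ ~x6 \/ ~x2) — ~x2 is true.
  5. (~x1 \/ x8 \/ x6) — x6 is true.
  6. (~x1 \/ x8 \/ x3) — x3 is true.
  7. (~x7 \/ x5) — ~x7 is true.
  8. (x6 \/ x4 \/ ~x7) — ~x7 is true.
  9. (x2 \/ x9) — x9 is true.
  10. (~x8 \/ x5) — ~x8 is true.
  11. (~x7 \/ ~x4) — ~x7 is true.
  12. (x3 \/ x1) — x1 is true.
  13. (~x4 \/ x7 \/ x5) — ~x4 is true.
  14. (x9 \/ x8 \/ x2) — x9 is true.
  15. (x8 \/ ~x7 \/ ~x4) — ~x7 is true.
  16. (~x4 \/ ~x3) — ~x4 is true.
  17. (x4 \/ ~x2 \/ x6) — ~x2 is true.
  18. (~x7 \/ ~x5 \/ ~x3) — ~x7 is true.
  19. (x2 \/ ~x1 \/ ~x4) — ~x4 is true.
  20. (x3 \/ ~x6) — x3 is true.
  21. (~x8 \/ x2 \/ ~x6) — ~x8 is true.

x1=T, x2=F, x3=T, x4=F, x5=F, x6=T, x7=F, x8=F, x9=T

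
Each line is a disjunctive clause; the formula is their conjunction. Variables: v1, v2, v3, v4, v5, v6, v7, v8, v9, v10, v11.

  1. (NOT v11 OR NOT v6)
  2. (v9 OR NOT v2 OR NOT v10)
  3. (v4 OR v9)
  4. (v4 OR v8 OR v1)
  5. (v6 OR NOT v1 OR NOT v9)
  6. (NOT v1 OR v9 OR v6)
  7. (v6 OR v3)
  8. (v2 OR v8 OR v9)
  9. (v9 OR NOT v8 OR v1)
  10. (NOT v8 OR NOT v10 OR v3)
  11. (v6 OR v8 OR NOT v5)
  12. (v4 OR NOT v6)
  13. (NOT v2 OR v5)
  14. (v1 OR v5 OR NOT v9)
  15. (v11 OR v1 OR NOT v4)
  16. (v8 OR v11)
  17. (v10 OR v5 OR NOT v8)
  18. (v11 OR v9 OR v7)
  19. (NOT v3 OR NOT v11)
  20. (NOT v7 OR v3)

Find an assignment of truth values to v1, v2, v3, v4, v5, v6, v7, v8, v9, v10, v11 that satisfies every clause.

v1=0, v2=0, v3=1, v4=0, v5=1, v6=0, v7=1, v8=1, v9=1, v10=0, v11=0

Check each clause:
  1. (NOT v6 OR NOT v11) — NOT v6 is true.
  2. (NOT v10 OR NOT v2 OR v9) — v9 is true.
  3. (v4 OR v9) — v9 is true.
  4. (v4 OR v1 OR v8) — v8 is true.
  5. (v6 OR NOT v1 OR NOT v9) — NOT v1 is true.
  6. (v6 OR NOT v1 OR v9) — v9 is true.
  7. (v3 OR v6) — v3 is true.
  8. (v9 OR v8 OR v2) — v8 is true.
  9. (v9 OR NOT v8 OR v1) — v9 is true.
  10. (NOT v8 OR NOT v10 OR v3) — v3 is true.
  11. (v6 OR NOT v5 OR v8) — v8 is true.
  12. (v4 OR NOT v6) — NOT v6 is true.
  13. (v5 OR NOT v2) — v5 is true.
  14. (v5 OR v1 OR NOT v9) — v5 is true.
  15. (NOT v4 OR v1 OR v11) — NOT v4 is true.
  16. (v11 OR v8) — v8 is true.
  17. (v10 OR NOT v8 OR v5) — v5 is true.
  18. (v9 OR v11 OR v7) — v9 is true.
  19. (NOT v3 OR NOT v11) — NOT v11 is true.
  20. (v3 OR NOT v7) — v3 is true.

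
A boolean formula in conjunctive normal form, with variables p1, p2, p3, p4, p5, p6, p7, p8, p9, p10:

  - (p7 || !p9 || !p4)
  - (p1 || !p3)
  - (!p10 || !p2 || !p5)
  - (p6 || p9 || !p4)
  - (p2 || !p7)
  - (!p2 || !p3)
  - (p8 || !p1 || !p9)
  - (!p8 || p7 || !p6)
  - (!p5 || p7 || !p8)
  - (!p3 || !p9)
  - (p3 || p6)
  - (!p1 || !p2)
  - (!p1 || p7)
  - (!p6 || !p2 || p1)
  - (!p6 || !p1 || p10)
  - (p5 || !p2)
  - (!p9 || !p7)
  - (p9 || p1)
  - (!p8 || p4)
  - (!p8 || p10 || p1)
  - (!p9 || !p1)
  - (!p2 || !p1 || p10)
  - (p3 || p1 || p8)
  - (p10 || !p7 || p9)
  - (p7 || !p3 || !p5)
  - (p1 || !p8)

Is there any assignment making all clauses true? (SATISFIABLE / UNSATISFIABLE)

UNSATISFIABLE

p1 = True:
  propagation gives p2=False, p7=False; an empty clause results — contradiction.
p1 = False:
  propagation gives p3=False, p6=True, p2=False, p7=False; an empty clause results — contradiction.
Every branch closes, so no satisfying assignment exists.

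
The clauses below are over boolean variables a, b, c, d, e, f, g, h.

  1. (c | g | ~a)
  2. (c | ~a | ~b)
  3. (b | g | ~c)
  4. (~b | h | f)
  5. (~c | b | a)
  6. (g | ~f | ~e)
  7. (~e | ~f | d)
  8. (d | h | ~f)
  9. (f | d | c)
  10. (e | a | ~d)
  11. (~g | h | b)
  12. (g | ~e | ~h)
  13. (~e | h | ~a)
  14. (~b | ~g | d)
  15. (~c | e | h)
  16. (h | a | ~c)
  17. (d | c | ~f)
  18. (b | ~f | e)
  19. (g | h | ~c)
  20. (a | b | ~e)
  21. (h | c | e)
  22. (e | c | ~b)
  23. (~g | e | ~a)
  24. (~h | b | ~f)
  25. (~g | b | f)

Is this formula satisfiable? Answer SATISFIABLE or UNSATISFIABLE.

SATISFIABLE

Try a = False.
The remaining clauses are satisfied by b = True, c = False, d = True, e = True, f = True, g = True, h = False.
So a = 0, b = 1, c = 0, d = 1, e = 1, f = 1, g = 1, h = 0 is a satisfying assignment.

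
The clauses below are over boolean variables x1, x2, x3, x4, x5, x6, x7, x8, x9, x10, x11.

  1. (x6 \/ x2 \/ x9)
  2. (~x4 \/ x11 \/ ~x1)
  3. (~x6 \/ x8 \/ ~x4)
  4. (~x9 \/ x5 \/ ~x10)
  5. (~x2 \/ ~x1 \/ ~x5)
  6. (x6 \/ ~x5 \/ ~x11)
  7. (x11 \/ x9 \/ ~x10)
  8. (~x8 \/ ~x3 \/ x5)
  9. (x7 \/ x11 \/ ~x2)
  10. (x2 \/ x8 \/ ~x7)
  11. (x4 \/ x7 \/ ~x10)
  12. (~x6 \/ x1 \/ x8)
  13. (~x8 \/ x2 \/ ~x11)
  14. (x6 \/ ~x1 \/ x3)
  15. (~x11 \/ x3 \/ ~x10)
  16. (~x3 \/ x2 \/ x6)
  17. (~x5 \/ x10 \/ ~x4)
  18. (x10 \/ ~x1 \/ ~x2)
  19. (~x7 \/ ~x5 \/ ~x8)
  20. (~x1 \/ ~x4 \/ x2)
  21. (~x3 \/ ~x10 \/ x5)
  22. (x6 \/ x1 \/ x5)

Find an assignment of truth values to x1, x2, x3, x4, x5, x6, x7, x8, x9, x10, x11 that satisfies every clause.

Branch on x1: take x1 = False.
The remaining clauses are satisfied by x2 = False, x3 = False, x4 = True, x5 = False, x6 = True, x7 = True, x8 = True, x9 = False, x10 = False, x11 = False.
Every clause has at least one true literal under this assignment.

x1 = False, x2 = False, x3 = False, x4 = True, x5 = False, x6 = True, x7 = True, x8 = True, x9 = False, x10 = False, x11 = False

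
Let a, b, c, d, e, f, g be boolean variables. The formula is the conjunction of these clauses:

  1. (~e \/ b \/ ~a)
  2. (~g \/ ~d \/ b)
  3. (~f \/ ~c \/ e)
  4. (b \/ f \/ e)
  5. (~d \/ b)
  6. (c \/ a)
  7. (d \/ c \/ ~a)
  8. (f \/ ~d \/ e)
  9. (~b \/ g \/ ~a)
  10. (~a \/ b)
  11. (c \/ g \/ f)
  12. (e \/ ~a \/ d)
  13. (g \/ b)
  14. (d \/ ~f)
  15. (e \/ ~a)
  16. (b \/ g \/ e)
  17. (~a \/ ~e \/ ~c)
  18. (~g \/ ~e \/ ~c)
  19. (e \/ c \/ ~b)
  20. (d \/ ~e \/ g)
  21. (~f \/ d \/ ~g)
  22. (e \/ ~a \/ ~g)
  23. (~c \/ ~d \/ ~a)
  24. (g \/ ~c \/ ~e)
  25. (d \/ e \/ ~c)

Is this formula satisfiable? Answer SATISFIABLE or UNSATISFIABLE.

Branch on a: take a = True.
  then b is forced to True.
  then g is forced to True.
  then e is forced to True.
  then c is forced to False.
  then d is forced to True.
f is now unconstrained; take f = False.
So a = True, b = True, c = False, d = True, e = True, f = False, g = True is a satisfying assignment.

SATISFIABLE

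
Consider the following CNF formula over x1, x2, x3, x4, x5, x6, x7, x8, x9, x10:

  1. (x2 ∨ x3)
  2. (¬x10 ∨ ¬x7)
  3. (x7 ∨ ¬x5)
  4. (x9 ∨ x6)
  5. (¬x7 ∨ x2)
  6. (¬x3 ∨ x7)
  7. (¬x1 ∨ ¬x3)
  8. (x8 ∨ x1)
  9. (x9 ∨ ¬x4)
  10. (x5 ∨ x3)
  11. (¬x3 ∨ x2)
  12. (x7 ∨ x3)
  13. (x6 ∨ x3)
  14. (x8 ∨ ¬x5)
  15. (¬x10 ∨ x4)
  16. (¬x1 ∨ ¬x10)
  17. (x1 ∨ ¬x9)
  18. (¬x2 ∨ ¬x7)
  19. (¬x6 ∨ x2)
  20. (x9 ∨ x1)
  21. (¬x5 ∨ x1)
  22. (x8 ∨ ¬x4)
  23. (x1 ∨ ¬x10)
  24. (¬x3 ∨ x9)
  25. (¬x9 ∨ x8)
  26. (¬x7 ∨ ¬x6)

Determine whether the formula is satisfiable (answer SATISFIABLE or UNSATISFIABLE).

UNSATISFIABLE

x3 = True:
  propagation gives x7=True, x10=False, x2=True; an empty clause results — contradiction.
x3 = False:
  propagation gives x2=True, x5=True, x7=True; an empty clause results — contradiction.
Every branch closes, so no satisfying assignment exists.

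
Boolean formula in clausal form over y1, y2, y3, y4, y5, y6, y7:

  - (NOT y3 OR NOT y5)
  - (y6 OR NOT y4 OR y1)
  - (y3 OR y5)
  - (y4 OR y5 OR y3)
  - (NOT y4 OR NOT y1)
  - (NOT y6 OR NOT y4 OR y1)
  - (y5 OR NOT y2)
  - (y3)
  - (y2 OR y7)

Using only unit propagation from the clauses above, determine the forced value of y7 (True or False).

True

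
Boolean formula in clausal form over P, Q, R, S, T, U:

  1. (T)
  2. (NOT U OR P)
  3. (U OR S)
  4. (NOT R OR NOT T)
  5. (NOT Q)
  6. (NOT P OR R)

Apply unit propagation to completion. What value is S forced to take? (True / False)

Unit clause (T) sets T = True.
In (NOT R OR NOT T), NOT T is now false; NOT R must hold, so R = False.
(NOT Q) is a unit clause: Q = False.
(R OR NOT P) with R = False leaves only NOT P, so P = False.
(P OR NOT U) with P = False leaves only NOT U, so U = False.
From (U OR S) and U = False: S = True.

True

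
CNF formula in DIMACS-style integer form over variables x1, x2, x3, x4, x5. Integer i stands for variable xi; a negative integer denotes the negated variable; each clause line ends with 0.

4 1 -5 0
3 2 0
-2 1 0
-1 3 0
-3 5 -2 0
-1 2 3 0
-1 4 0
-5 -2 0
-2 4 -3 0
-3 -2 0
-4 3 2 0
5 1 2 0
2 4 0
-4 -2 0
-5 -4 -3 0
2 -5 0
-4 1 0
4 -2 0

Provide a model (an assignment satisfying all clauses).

Try x1 = True.
  then x3 is forced to True.
  then x4 is forced to True.
  then x2 is forced to False.
  then x5 is forced to False.
Every clause has at least one true literal under this assignment.

x1 = True, x2 = False, x3 = True, x4 = True, x5 = False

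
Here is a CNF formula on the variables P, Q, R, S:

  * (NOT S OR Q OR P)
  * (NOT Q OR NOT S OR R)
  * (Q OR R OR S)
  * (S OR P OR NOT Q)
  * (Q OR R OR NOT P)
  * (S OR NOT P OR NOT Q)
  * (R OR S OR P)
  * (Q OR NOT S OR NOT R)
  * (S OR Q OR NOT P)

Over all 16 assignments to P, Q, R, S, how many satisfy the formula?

3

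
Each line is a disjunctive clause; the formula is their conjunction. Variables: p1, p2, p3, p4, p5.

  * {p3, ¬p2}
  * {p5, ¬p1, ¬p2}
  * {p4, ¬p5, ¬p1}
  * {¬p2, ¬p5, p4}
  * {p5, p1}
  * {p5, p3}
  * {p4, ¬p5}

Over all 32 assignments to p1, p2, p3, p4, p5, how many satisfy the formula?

8

Case analysis on p5 and p1:
  p5=1, p1=1: remaining (p2,p3,p4) ∈ {(0,0,1); (0,1,1); (1,1,1)} — 3.
  p5=1, p1=0: remaining (p2,p3,p4) ∈ {(0,0,1); (0,1,1); (1,1,1)} — 3.
  p5=0, p1=1: remaining (p2,p3,p4) ∈ {(0,1,0); (0,1,1)} — 2.
  p5=0, p1=0: a clause becomes empty — 0.
Total: 3 + 3 + 2 + 0 = 8.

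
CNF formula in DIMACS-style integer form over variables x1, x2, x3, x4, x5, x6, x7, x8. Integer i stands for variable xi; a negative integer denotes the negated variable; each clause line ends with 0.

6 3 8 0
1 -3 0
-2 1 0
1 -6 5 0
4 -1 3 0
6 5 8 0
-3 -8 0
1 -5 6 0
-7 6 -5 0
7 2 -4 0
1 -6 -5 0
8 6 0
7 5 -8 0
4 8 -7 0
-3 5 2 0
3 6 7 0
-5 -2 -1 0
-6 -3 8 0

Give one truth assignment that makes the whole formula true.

x1=True, x2=True, x3=False, x4=True, x5=False, x6=True, x7=True, x8=False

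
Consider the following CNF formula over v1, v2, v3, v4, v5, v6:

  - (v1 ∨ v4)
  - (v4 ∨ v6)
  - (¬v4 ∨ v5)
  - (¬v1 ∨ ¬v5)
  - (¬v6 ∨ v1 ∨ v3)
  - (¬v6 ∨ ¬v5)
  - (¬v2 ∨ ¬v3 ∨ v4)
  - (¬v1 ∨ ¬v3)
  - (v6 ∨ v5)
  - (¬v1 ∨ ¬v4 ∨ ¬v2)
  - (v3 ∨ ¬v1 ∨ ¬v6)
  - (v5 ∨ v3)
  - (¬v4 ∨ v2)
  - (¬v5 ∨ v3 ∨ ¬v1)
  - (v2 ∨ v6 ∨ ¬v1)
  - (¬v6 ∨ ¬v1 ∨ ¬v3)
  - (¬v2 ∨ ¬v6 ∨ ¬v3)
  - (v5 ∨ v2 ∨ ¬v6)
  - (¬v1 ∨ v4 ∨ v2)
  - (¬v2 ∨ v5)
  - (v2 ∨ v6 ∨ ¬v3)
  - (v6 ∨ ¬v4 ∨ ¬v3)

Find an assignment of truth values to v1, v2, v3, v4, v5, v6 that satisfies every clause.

Set v1 = False and propagate.
  then v4 is forced to True.
  then v5 is forced to True.
  then v6 is forced to False.
  then v2 is forced to True.
  then v3 is forced to False.

v1=F, v2=T, v3=F, v4=T, v5=T, v6=F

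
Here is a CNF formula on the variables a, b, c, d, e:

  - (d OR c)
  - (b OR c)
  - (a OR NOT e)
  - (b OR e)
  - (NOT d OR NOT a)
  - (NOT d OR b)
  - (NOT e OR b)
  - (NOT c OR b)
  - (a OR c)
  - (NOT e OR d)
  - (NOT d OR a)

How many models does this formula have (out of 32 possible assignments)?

2

The models are:
  a=F b=T c=T d=F e=F
  a=T b=T c=T d=F e=F
That's 2 in total.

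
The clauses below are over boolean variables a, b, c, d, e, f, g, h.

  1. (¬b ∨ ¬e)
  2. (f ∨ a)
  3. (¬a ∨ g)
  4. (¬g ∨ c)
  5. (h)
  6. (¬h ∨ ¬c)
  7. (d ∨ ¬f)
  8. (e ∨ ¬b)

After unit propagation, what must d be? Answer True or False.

True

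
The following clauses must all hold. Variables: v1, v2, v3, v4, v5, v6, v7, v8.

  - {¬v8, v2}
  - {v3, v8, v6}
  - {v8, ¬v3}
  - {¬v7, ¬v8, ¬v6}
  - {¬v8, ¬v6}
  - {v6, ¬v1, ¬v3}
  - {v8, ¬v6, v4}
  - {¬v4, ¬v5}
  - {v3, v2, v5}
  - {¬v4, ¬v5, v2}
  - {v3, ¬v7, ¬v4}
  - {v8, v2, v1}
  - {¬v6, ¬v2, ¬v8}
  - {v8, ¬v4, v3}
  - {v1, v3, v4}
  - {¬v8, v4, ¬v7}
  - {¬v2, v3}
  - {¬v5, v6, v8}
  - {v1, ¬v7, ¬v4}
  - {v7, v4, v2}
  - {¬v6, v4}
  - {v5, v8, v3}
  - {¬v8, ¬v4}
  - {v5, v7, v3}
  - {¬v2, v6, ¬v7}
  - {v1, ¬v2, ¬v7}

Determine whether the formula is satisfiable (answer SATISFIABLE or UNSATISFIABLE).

SATISFIABLE

Try v1 = False.
For the remaining variables, v2 = True, v3 = True, v4 = False, v5 = False, v6 = False, v7 = False, v8 = True works.
So v1 = F, v2 = T, v3 = T, v4 = F, v5 = F, v6 = F, v7 = F, v8 = T is a satisfying assignment.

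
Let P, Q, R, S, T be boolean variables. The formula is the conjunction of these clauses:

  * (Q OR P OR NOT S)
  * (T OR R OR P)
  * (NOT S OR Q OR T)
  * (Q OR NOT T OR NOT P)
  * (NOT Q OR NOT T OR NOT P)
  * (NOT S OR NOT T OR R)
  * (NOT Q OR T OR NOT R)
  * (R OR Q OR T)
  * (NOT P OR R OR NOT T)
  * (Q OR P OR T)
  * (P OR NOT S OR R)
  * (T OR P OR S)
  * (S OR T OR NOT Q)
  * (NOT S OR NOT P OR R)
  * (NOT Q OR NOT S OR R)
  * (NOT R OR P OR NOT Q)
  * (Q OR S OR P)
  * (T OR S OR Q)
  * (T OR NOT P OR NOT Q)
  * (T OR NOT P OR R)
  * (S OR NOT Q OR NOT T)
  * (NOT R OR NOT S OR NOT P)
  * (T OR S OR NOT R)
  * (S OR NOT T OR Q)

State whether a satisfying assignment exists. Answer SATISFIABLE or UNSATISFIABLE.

UNSATISFIABLE

T = True:
  P = True:
    propagation gives Q=True; an empty clause results — contradiction.
  P = False:
    S = True:
      propagation gives Q=True, R=True; contradiction.
    S = False:
      propagation gives Q=True; contradiction.
T = False:
  P = True:
    propagation gives Q=False, S=False; an empty clause results — contradiction.
  P = False:
    propagation gives R=True, Q=False; an empty clause results — contradiction.
Every branch closes, so no satisfying assignment exists.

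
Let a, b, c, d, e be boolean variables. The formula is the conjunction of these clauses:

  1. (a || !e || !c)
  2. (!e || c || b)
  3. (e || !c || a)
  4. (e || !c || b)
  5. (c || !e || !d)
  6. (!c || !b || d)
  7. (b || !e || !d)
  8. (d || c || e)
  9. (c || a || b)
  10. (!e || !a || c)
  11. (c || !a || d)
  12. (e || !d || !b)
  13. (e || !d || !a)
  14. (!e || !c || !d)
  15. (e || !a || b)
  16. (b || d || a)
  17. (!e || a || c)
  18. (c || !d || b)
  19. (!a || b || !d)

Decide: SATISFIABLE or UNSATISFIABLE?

SATISFIABLE

Branch on a: take a = True.
Branch on b: take b = False.
  then e is forced to True.
  then c is forced to True.
  then d is forced to False.
So a=T, b=F, c=T, d=F, e=T is a satisfying assignment.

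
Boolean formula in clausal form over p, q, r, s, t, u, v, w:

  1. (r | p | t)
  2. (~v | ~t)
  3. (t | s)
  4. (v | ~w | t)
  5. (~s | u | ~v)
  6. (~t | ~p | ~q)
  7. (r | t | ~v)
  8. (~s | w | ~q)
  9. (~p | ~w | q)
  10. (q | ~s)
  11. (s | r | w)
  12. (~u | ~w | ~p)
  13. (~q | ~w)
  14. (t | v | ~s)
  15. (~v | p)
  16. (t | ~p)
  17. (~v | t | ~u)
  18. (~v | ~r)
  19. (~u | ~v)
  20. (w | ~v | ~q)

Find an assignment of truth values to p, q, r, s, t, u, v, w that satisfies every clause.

Set p = False and propagate.
  then v is forced to False.
The remaining clauses are satisfied by q = False, r = False, s = False, t = True, u = False, w = True.

p=0, q=0, r=0, s=0, t=1, u=0, v=0, w=1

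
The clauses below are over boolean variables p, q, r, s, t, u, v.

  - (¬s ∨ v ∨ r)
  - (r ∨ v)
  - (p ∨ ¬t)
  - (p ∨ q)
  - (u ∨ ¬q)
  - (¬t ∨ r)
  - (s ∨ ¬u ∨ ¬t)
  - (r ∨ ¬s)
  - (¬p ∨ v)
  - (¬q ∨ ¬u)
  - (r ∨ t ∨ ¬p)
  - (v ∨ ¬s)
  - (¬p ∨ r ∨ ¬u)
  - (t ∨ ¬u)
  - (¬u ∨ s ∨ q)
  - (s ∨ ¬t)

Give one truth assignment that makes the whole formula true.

p=1, q=0, r=1, s=1, t=0, u=0, v=1

Check each clause:
  1. (r ∨ v ∨ ¬s) — r is true.
  2. (r ∨ v) — r is true.
  3. (p ∨ ¬t) — p is true.
  4. (q ∨ p) — p is true.
  5. (u ∨ ¬q) — ¬q is true.
  6. (r ∨ ¬t) — r is true.
  7. (s ∨ ¬u ∨ ¬t) — ¬u is true.
  8. (r ∨ ¬s) — r is true.
  9. (v ∨ ¬p) — v is true.
  10. (¬u ∨ ¬q) — ¬u is true.
  11. (r ∨ t ∨ ¬p) — r is true.
  12. (v ∨ ¬s) — v is true.
  13. (r ∨ ¬u ∨ ¬p) — ¬u is true.
  14. (¬u ∨ t) — ¬u is true.
  15. (q ∨ ¬u ∨ s) — ¬u is true.
  16. (¬t ∨ s) — ¬t is true.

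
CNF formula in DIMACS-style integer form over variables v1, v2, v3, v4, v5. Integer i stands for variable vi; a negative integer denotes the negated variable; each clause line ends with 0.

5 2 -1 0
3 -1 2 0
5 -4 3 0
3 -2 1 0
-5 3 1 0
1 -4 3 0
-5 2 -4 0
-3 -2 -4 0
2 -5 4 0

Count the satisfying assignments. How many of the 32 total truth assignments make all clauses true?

10

Case analysis on v2 and v3:
  v2=T, v3=T: remaining (v1,v4,v5) ∈ {(F,F,F); (F,F,T); (T,F,F); (T,F,T)} — 4.
  v2=T, v3=F: remaining (v1,v4,v5) ∈ {(T,F,F); (T,F,T); (T,T,T)} — 3.
  v2=F, v3=T: remaining (v1,v4,v5) ∈ {(F,F,F); (F,T,F)} — 2.
  v2=F, v3=F: remaining (v1,v4,v5) ∈ {(F,F,F)} — 1.
Total: 4 + 3 + 2 + 1 = 10.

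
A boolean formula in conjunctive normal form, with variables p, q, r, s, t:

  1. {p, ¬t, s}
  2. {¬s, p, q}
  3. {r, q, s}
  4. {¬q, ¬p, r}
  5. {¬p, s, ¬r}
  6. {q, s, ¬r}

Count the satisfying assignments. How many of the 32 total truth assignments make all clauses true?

12

Case analysis on s and p:
  s=T, p=T: t free; 3 ways for (q,r) × 2^1 = 6.
  s=T, p=F: remaining (q,r,t) ∈ {(T,F,F); (T,F,T); (T,T,F); (T,T,T)} — 4.
  s=F, p=T: a clause becomes empty — 0.
  s=F, p=F: remaining (q,r,t) ∈ {(T,F,F); (T,T,F)} — 2.
Total: 6 + 4 + 0 + 2 = 12.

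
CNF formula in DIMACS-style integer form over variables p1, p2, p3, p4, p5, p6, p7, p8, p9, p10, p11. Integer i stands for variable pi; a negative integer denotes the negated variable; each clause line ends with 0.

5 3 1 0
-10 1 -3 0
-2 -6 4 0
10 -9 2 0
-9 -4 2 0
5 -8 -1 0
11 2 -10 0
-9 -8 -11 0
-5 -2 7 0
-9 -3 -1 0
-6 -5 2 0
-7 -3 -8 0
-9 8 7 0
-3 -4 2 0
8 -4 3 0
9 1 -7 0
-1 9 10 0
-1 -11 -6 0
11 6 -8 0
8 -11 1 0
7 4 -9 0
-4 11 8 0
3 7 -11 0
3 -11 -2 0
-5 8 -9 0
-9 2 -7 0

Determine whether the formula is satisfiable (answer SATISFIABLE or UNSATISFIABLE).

SATISFIABLE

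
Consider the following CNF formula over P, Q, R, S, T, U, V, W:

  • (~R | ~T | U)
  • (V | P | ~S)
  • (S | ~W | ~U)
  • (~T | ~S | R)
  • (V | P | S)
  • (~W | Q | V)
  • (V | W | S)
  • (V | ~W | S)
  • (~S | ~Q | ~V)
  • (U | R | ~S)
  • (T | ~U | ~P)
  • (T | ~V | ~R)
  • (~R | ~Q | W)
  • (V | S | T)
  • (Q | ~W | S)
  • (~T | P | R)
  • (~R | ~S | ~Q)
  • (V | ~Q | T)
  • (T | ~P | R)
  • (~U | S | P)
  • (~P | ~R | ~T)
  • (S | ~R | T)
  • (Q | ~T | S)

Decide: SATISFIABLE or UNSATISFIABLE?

SATISFIABLE

Set P = False and propagate.
For the remaining variables, Q = False, R = False, S = True, T = False, U = True, V = True, W = True works.
So P=False  Q=False  R=False  S=True  T=False  U=True  V=True  W=True is a satisfying assignment.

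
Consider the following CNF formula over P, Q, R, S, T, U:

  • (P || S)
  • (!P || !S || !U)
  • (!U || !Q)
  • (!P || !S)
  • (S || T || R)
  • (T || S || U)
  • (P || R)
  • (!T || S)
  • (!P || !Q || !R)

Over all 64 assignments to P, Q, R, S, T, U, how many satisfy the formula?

7

Case analysis on S and P:
  S=T, P=T: a clause becomes empty — 0.
  S=T, P=F: T free; 3 ways for (Q,R,U) × 2^1 = 6.
  S=F, P=T: remaining (Q,R,T,U) ∈ {(F,T,F,T)} — 1.
  S=F, P=F: a clause becomes empty — 0.
Total: 0 + 6 + 1 + 0 = 7.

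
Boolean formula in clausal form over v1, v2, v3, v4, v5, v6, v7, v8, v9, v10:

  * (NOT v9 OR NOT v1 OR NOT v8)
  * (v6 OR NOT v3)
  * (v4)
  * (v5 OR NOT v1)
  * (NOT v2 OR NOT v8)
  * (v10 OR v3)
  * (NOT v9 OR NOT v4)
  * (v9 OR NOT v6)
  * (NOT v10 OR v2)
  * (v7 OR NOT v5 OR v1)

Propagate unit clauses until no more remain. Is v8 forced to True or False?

False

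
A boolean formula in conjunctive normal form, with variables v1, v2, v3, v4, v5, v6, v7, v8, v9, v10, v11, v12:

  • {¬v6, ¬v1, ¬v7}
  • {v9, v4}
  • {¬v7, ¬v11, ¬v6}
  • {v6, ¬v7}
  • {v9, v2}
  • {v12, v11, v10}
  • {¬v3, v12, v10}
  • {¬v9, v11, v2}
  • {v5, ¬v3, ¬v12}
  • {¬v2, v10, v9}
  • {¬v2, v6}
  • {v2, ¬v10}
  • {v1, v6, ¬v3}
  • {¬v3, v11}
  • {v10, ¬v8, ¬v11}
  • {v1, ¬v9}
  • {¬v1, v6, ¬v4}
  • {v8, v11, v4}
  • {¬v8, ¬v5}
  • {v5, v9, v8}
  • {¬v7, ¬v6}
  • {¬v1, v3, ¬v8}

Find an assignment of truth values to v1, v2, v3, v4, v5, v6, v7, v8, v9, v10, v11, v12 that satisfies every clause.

v7 occurs only negated in the remaining clauses — set v7 = False.
Branch on v1: take v1 = True.
Try v2 = True.
  then v6 is forced to True.
For the remaining variables, v3 = False, v4 = True, v5 = False, v8 = False, v9 = True, v10 = False, v11 = False, v12 = True works.

v1=True, v2=True, v3=False, v4=True, v5=False, v6=True, v7=False, v8=False, v9=True, v10=False, v11=False, v12=True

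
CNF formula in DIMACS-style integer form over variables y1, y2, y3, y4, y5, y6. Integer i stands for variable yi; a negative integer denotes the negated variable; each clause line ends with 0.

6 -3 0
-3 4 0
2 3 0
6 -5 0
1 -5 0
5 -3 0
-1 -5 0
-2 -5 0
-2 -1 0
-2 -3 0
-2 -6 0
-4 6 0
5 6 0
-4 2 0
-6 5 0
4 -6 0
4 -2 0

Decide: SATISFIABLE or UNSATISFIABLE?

y2 = True:
  propagation gives y5=False, y3=False, y1=False, y6=False; an empty clause results — contradiction.
y2 = False:
  propagation gives y3=True, y6=True, y4=True; an empty clause results — contradiction.
Every branch closes, so no satisfying assignment exists.

UNSATISFIABLE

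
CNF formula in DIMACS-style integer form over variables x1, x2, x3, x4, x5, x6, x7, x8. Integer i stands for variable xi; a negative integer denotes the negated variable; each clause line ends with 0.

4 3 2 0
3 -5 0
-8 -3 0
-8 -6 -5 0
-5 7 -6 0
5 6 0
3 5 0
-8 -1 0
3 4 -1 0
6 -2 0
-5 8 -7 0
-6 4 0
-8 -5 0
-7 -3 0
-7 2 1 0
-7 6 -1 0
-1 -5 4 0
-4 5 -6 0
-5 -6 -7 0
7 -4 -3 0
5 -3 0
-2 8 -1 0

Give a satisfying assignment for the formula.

x1=False, x2=False, x3=True, x4=False, x5=True, x6=False, x7=False, x8=False

Check each clause:
  1. (x3 \/ x4 \/ x2) — x3 is true.
  2. (x3 \/ ~x5) — x3 is true.
  3. (~x8 \/ ~x3) — ~x8 is true.
  4. (~x6 \/ ~x5 \/ ~x8) — ~x8 is true.
  5. (x7 \/ ~x5 \/ ~x6) — ~x6 is true.
  6. (x6 \/ x5) — x5 is true.
  7. (x3 \/ x5) — x3 is true.
  8. (~x8 \/ ~x1) — ~x8 is true.
  9. (~x1 \/ x3 \/ x4) — x3 is true.
  10. (x6 \/ ~x2) — ~x2 is true.
  11. (~x5 \/ ~x7 \/ x8) — ~x7 is true.
  12. (x4 \/ ~x6) — ~x6 is true.
  13. (~x8 \/ ~x5) — ~x8 is true.
  14. (~x3 \/ ~x7) — ~x7 is true.
  15. (x2 \/ ~x7 \/ x1) — ~x7 is true.
  16. (~x7 \/ ~x1 \/ x6) — ~x7 is true.
  17. (x4 \/ ~x1 \/ ~x5) — ~x1 is true.
  18. (~x6 \/ x5 \/ ~x4) — ~x6 is true.
  19. (~x6 \/ ~x7 \/ ~x5) — ~x7 is true.
  20. (~x4 \/ x7 \/ ~x3) — ~x4 is true.
  21. (x5 \/ ~x3) — x5 is true.
  22. (x8 \/ ~x1 \/ ~x2) — ~x1 is true.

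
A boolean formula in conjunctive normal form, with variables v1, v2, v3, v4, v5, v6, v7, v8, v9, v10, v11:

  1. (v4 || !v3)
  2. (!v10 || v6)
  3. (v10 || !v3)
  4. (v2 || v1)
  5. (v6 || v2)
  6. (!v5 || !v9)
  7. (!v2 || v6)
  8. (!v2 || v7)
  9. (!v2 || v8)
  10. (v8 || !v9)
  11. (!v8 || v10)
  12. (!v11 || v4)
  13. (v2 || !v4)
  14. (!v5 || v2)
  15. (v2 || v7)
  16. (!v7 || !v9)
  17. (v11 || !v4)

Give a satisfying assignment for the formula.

v1 occurs only positively in the remaining clauses — set v1 = True.
Pure literal: v3 appears only negated; assign v3 = False.
Branch on v2: take v2 = True.
  then v6 is forced to True.
  then v7 is forced to True.
  then v8 is forced to True.
  then v10 is forced to True.
  then v9 is forced to False.
For the remaining variables, v4 = False, v5 = False, v11 = False works.
Every clause has at least one true literal under this assignment.
Check each clause:
  1. (!v3 || v4) — !v3 is true.
  2. (!v10 || v6) — v6 is true.
  3. (!v3 || v10) — v10 is true.
  4. (v1 || v2) — v1 is true.
  5. (v6 || v2) — v2 is true.
  6. (!v9 || !v5) — !v5 is true.
  7. (v6 || !v2) — v6 is true.
  8. (v7 || !v2) — v7 is true.
  9. (!v2 || v8) — v8 is true.
  10. (!v9 || v8) — v8 is true.
  11. (v10 || !v8) — v10 is true.
  12. (v4 || !v11) — !v11 is true.
  13. (!v4 || v2) — v2 is true.
  14. (v2 || !v5) — v2 is true.
  15. (v2 || v7) — v2 is true.
  16. (!v7 || !v9) — !v9 is true.
  17. (!v4 || v11) — !v4 is true.

v1=True, v2=True, v3=False, v4=False, v5=False, v6=True, v7=True, v8=True, v9=False, v10=True, v11=False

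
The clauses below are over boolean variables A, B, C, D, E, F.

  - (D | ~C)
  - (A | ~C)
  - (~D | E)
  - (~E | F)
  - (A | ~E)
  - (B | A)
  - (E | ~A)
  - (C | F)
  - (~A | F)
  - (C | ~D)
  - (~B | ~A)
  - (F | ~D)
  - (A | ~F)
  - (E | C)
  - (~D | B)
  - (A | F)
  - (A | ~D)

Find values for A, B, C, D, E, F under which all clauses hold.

A=T  B=F  C=F  D=F  E=T  F=T

Set A = True and propagate.
  then E is forced to True.
  then F is forced to True.
  then B is forced to False.
  then D is forced to False.
  then C is forced to False.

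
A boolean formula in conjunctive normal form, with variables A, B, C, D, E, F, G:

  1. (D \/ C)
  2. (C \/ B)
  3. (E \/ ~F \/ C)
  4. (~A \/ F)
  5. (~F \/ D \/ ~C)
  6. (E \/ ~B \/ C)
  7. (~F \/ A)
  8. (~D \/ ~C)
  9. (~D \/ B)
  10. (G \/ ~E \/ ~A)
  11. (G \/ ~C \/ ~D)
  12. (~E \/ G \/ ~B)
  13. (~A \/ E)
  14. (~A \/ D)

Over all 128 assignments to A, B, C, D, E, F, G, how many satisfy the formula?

Split on C, then D.
  C=T, D=T: a clause becomes empty — 0.
  C=T, D=F: 7 of the 32 assignments to (A,B,E,F,G) work.
  C=F, D=T: remaining (A,B,E,F,G) ∈ {(F,T,T,F,T); (T,T,T,T,T)} — 2.
  C=F, D=F: a clause becomes empty — 0.
Total: 0 + 7 + 2 + 0 = 9.

9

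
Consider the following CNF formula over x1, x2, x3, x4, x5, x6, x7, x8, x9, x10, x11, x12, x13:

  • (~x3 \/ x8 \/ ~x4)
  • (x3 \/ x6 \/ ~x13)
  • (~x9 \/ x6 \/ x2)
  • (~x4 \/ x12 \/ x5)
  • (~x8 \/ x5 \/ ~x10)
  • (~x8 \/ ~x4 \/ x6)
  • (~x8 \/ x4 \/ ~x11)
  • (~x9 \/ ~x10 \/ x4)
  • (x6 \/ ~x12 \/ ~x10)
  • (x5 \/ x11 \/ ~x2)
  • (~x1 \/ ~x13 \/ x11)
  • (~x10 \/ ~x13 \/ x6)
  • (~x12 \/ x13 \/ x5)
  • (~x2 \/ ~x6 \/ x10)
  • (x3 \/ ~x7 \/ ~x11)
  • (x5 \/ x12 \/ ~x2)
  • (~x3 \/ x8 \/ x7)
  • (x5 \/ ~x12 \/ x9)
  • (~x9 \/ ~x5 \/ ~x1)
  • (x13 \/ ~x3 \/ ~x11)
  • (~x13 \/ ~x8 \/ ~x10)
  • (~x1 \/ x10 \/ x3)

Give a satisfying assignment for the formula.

x1=False  x2=False  x3=True  x4=False  x5=False  x6=True  x7=True  x8=False  x9=True  x10=False  x11=True  x12=False  x13=True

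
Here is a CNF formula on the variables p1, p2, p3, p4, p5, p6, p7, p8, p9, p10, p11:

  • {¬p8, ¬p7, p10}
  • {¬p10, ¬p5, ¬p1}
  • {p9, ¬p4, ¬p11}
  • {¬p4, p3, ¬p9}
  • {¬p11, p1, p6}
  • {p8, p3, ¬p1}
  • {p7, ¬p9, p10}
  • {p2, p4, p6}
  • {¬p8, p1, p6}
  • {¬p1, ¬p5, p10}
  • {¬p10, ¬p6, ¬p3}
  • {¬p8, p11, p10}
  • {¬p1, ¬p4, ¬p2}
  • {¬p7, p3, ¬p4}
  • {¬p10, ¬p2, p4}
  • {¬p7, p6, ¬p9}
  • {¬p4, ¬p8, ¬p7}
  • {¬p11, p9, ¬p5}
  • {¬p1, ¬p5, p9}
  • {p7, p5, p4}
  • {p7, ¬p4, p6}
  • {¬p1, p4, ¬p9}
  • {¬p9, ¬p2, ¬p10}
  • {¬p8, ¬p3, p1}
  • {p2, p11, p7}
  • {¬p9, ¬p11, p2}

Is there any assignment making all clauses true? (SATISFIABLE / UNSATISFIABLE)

SATISFIABLE

Set p1 = False and propagate.
Branch on p2: take p2 = False.
Set p3 = False and propagate.
For the remaining variables, p4 = False, p5 = True, p6 = True, p7 = True, p8 = True, p9 = True, p10 = True, p11 = False works.
So p1=F, p2=F, p3=F, p4=F, p5=T, p6=T, p7=T, p8=T, p9=T, p10=T, p11=F is a satisfying assignment.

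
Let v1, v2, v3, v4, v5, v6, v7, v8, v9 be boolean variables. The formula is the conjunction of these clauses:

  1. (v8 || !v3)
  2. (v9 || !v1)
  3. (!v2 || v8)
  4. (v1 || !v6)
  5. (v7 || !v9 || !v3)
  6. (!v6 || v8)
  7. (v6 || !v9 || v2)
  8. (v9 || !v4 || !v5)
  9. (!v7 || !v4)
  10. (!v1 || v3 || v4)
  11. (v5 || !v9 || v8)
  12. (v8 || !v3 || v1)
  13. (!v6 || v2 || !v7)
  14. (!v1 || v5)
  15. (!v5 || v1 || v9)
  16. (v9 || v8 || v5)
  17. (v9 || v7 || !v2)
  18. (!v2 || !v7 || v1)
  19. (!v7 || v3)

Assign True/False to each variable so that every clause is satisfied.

v1=True, v2=True, v3=False, v4=True, v5=True, v6=False, v7=False, v8=True, v9=True

Check each clause:
  1. (!v3 || v8) — v8 is true.
  2. (v9 || !v1) — v9 is true.
  3. (v8 || !v2) — v8 is true.
  4. (!v6 || v1) — v1 is true.
  5. (v7 || !v3 || !v9) — !v3 is true.
  6. (!v6 || v8) — v8 is true.
  7. (v2 || v6 || !v9) — v2 is true.
  8. (!v4 || v9 || !v5) — v9 is true.
  9. (!v7 || !v4) — !v7 is true.
  10. (!v1 || v4 || v3) — v4 is true.
  11. (v8 || !v9 || v5) — v8 is true.
  12. (v1 || !v3 || v8) — v8 is true.
  13. (v2 || !v7 || !v6) — !v7 is true.
  14. (v5 || !v1) — v5 is true.
  15. (!v5 || v1 || v9) — v9 is true.
  16. (v8 || v9 || v5) — v8 is true.
  17. (v9 || v7 || !v2) — v9 is true.
  18. (!v7 || v1 || !v2) — v1 is true.
  19. (v3 || !v7) — !v7 is true.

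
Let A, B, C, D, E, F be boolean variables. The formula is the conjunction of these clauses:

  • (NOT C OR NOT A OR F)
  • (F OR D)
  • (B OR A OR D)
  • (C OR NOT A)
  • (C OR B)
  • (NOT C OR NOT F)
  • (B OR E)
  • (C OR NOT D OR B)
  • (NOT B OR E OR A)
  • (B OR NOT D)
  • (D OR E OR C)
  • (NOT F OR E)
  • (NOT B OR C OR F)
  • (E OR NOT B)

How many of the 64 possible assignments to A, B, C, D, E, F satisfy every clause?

The models are:
  A=F B=T C=F D=F E=T F=T
  A=F B=T C=F D=T E=T F=T
  A=F B=T C=T D=T E=T F=F
Count: 3.

3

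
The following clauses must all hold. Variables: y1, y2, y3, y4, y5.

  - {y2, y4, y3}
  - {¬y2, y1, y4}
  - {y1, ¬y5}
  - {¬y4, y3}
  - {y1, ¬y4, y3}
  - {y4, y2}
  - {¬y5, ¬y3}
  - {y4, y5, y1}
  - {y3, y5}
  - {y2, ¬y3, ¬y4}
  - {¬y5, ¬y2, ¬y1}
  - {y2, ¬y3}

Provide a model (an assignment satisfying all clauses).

y1=F, y2=T, y3=T, y4=T, y5=F

Check each clause:
  1. {y2, y4, y3} — y2 is true.
  2. {y1, ¬y2, y4} — y4 is true.
  3. {y1, ¬y5} — ¬y5 is true.
  4. {y3, ¬y4} — y3 is true.
  5. {y3, ¬y4, y1} — y3 is true.
  6. {y2, y4} — y2 is true.
  7. {¬y5, ¬y3} — ¬y5 is true.
  8. {y1, y4, y5} — y4 is true.
  9. {y5, y3} — y3 is true.
  10. {¬y3, ¬y4, y2} — y2 is true.
  11. {¬y5, ¬y2, ¬y1} — ¬y5 is true.
  12. {y2, ¬y3} — y2 is true.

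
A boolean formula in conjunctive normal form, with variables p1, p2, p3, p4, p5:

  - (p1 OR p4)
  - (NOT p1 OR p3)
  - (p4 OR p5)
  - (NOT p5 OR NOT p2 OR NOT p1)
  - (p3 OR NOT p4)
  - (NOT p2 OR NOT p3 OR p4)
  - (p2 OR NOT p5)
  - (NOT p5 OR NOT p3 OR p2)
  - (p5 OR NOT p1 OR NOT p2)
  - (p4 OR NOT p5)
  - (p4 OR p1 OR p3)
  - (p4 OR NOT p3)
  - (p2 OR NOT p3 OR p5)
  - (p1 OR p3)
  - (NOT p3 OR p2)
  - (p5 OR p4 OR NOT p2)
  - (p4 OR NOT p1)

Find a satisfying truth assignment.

p1=F, p2=T, p3=T, p4=T, p5=F

Check each clause:
  1. (p4 OR p1) — p4 is true.
  2. (NOT p1 OR p3) — p3 is true.
  3. (p4 OR p5) — p4 is true.
  4. (NOT p1 OR NOT p2 OR NOT p5) — NOT p5 is true.
  5. (p3 OR NOT p4) — p3 is true.
  6. (NOT p2 OR p4 OR NOT p3) — p4 is true.
  7. (NOT p5 OR p2) — p2 is true.
  8. (NOT p5 OR p2 OR NOT p3) — p2 is true.
  9. (NOT p2 OR p5 OR NOT p1) — NOT p1 is true.
  10. (p4 OR NOT p5) — NOT p5 is true.
  11. (p1 OR p3 OR p4) — p3 is true.
  12. (p4 OR NOT p3) — p4 is true.
  13. (p5 OR NOT p3 OR p2) — p2 is true.
  14. (p3 OR p1) — p3 is true.
  15. (p2 OR NOT p3) — p2 is true.
  16. (p5 OR NOT p2 OR p4) — p4 is true.
  17. (p4 OR NOT p1) — p4 is true.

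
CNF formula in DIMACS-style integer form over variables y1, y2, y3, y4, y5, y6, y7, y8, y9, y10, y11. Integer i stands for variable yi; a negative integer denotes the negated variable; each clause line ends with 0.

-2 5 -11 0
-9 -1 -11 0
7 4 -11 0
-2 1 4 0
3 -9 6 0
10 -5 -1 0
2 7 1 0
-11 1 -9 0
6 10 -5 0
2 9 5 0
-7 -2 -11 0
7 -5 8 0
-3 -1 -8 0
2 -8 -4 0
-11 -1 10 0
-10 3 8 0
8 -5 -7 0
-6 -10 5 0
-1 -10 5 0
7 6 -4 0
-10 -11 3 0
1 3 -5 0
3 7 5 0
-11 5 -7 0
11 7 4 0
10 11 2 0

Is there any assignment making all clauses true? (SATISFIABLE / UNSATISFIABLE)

SATISFIABLE

Set y1 = False and propagate.
For the remaining variables, y2 = True, y3 = False, y4 = True, y5 = False, y6 = True, y7 = True, y8 = True, y9 = False, y10 = False, y11 = False works.
So y1=F, y2=T, y3=F, y4=T, y5=F, y6=T, y7=T, y8=T, y9=F, y10=F, y11=F is a satisfying assignment.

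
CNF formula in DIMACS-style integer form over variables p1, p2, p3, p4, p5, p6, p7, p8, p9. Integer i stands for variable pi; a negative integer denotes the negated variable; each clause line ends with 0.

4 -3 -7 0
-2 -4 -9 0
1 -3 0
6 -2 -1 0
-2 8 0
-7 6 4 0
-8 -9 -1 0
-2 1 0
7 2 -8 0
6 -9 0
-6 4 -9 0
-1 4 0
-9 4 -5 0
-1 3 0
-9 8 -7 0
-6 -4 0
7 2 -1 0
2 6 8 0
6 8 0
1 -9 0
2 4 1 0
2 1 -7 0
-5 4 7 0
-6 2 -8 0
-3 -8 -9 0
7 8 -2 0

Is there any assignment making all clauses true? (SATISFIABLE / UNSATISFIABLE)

SATISFIABLE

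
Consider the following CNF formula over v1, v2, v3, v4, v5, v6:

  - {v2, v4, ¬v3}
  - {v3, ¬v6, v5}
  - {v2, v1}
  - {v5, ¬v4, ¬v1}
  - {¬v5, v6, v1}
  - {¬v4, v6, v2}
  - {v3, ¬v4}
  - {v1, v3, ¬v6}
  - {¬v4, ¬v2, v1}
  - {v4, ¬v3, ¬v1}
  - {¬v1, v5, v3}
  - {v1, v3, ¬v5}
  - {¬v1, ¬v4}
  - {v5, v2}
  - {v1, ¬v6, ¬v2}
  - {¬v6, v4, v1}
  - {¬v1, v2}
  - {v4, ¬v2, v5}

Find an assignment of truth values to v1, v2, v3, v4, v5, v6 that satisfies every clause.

v1=1, v2=1, v3=0, v4=0, v5=1, v6=1

Check each clause:
  1. {v2, ¬v3, v4} — v2 is true.
  2. {¬v6, v3, v5} — v5 is true.
  3. {v2, v1} — v1 is true.
  4. {¬v4, ¬v1, v5} — ¬v4 is true.
  5. {v6, ¬v5, v1} — v1 is true.
  6. {v2, ¬v4, v6} — v2 is true.
  7. {v3, ¬v4} — ¬v4 is true.
  8. {¬v6, v1, v3} — v1 is true.
  9. {¬v4, v1, ¬v2} — v1 is true.
  10. {¬v3, v4, ¬v1} — ¬v3 is true.
  11. {v5, ¬v1, v3} — v5 is true.
  12. {v1, v3, ¬v5} — v1 is true.
  13. {¬v4, ¬v1} — ¬v4 is true.
  14. {v5, v2} — v2 is true.
  15. {¬v6, ¬v2, v1} — v1 is true.
  16. {v1, v4, ¬v6} — v1 is true.
  17. {v2, ¬v1} — v2 is true.
  18. {¬v2, v4, v5} — v5 is true.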